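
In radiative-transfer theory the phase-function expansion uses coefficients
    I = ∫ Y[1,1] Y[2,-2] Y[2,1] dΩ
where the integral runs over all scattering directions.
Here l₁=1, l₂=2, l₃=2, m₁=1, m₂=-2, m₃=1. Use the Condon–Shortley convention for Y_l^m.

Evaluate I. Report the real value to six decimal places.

Σlᵢ=5 odd — θ-integrand is odd under cosθ→−cosθ; I=0

0.000000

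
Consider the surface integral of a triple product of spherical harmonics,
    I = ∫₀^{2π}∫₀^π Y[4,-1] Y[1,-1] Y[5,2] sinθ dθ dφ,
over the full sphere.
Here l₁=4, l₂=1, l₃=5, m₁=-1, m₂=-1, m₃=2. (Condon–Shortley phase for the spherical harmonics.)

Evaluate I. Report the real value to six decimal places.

0.225034

Checks pass: Σm=0; 10 even; l₃=5∈[3,5].
(2·4+1)(2·1+1)(2·5+1) = 297
Δ: 0! 8! 2! / 11! → 1/495
sum: t=0:+1/576 = 1/576
3j²(4 1 5; 0 0 0) = Δ·Π!·Σ² = 5/99  (sign -1)
sum: t=0:+1/1440 = 1/1440
3j²(4 1 5; -1 -1 2) = Δ·Π!·Σ² = 7/165  (sign -1)
combine: 4πI² = 297·5/99·7/165 = 7/11
take √, sign +1: I = 0.22503380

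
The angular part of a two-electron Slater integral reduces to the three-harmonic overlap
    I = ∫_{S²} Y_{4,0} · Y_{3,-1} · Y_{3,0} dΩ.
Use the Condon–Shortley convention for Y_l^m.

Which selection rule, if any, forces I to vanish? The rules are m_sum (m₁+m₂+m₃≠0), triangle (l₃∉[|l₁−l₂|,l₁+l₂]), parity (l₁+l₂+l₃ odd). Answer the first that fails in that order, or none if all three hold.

Σmᵢ = -1  ✗
l₃∈[|l₁−l₂|,l₁+l₂]=[1,7], have l₃=3
Σlᵢ = 10 ⇒ even

m_sum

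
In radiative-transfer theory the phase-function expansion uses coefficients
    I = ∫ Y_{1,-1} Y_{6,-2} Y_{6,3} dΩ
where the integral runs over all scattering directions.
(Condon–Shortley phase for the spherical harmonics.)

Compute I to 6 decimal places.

0.000000

Σlᵢ=13 odd — θ-integrand is odd under cosθ→−cosθ; I=0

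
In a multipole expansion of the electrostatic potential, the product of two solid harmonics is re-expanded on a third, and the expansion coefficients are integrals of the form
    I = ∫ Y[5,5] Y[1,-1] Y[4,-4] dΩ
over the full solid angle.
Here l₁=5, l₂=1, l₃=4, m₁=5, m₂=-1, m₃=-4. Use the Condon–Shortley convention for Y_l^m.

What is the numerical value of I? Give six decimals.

-0.329416

m-sum 0 ✓  L=10 even ✓  4≤4≤6 ✓
Π(2lᵢ+1) = 11×3×9 = 297
triangle coeff Δ(5,1,4) = 1/495
Σ_t [1,1]: t=1:−1/576 = -1/576
(3j)²=5/99 [(5 1 4; 0 0 0)], sign=-1
Σ_t [0,0]: t=0:+1/80640 = 1/80640
(3j)²=1/11 [(5 1 4; 5 -1 -4)], sign=+1
⇒ 4πI² = 15/11
I = (-1)√(15/11/(4π)) = -0.32941575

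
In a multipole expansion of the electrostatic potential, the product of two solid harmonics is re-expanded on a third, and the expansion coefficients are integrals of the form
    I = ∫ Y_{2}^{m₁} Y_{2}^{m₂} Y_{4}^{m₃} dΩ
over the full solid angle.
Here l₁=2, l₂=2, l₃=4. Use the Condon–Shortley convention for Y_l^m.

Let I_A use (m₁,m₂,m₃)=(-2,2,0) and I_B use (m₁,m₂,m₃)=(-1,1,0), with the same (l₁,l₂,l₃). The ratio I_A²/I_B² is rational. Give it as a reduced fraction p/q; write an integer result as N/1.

1/16

l's match ⇒ only the (l;m) 3-j factors differ between A and B.
A: triangle coeff Δ(2,2,4) = 1/630; Σ_t [0,0]: t=0:+1/576 = 1/576; (3j)²=1/630 [(2 2 4; -2 2 0)], sign=+1
B: triangle coeff Δ(2,2,4) = 1/630; Σ_t [0,0]: t=0:+1/36 = 1/36; (3j)²=8/315 [(2 2 4; -1 1 0)], sign=+1
I_A²/I_B² = (1/630)/(8/315) = 1/16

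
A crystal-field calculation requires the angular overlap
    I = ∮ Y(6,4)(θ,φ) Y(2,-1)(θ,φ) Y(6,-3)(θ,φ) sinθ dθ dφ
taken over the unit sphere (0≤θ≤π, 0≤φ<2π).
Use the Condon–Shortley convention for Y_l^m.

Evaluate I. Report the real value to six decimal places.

Checks pass: Σm=0; 14 even; l₃=6∈[4,8].
(2·6+1)(2·2+1)(2·6+1) = 845
Δ: 2! 10! 2! / 15! → 1/90090
sum: t=0:+1/69120 t=1:−1/14400 t=2:+1/69120 = -7/172800
3j²(6 2 6; 0 0 0) = Δ·Π!·Σ² = 14/715  (sign -1)
sum: t=0:+1/161280 t=1:−1/725760 = 1/207360
3j²(6 2 6; 4 -1 -3) = Δ·Π!·Σ² = 7/286  (sign -1)
combine: 4πI² = 845·14/715·7/286 = 49/121
take √, sign +1: I = 0.17951487

0.179515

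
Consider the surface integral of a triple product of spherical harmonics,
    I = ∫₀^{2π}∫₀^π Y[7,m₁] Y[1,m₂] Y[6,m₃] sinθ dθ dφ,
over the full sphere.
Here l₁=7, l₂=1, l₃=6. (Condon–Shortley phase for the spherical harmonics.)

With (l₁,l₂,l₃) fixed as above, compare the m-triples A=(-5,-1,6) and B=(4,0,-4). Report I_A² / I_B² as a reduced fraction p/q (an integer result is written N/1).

l's match ⇒ only the (l;m) 3-j factors differ between A and B.
A: triangle coeff Δ(7,1,6) = 1/1365; Σ_t [0,0]: t=0:+1/958003200 = 1/958003200; (3j)²=1/1365 [(7 1 6; -5 -1 6)], sign=+1
B: triangle coeff Δ(7,1,6) = 1/1365; Σ_t [1,1]: t=1:−1/7257600 = -1/7257600; (3j)²=11/455 [(7 1 6; 4 0 -4)], sign=-1
I_A²/I_B² = (1/1365)/(11/455) = 1/33

1/33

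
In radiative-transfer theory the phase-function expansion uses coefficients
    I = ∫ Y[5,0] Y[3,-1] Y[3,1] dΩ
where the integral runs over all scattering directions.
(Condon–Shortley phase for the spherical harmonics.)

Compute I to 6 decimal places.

l₁+l₂+l₃=11 is odd: 3j(l;000)=0 ⇒ I=0

0.000000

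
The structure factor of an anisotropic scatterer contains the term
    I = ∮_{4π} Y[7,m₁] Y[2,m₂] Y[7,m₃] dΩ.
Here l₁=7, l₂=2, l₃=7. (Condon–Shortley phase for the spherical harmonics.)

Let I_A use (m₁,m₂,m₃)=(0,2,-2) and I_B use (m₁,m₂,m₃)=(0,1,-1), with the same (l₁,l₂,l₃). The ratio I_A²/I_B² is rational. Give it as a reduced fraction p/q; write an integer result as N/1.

Shared (l₁,l₂,l₃)=(7,2,7): N and (l;000)² cancel in I_A²/I_B².
A: Δ = 2!·12!·2!/17! = 1/185640; Racah Σ t=2..2: t=2:+1/2419200 = 1/2419200; ⇒ 3j(7 2 7; 0 2 -2)² = 27/1105, sgn -1
B: Δ = 2!·12!·2!/17! = 1/185640; Racah Σ t=1..2: t=1:−1/1036800 t=2:+1/1209600 = -1/7257600; ⇒ 3j(7 2 7; 0 1 -1)² = 1/2210, sgn -1
I_A²/I_B² = (27/1105)/(1/2210) = 54/1

54/1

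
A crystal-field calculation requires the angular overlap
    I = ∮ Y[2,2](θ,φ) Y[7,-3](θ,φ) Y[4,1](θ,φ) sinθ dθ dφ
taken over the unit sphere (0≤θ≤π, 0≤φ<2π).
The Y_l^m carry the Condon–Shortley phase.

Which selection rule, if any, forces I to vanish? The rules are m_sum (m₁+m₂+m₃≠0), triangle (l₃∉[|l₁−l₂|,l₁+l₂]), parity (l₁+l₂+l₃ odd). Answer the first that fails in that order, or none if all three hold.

Σmᵢ = 0  ✓
l₃∈[|l₁−l₂|,l₁+l₂]=[5,9], have l₃=4  ✗
Σlᵢ = 13 ⇒ odd

triangle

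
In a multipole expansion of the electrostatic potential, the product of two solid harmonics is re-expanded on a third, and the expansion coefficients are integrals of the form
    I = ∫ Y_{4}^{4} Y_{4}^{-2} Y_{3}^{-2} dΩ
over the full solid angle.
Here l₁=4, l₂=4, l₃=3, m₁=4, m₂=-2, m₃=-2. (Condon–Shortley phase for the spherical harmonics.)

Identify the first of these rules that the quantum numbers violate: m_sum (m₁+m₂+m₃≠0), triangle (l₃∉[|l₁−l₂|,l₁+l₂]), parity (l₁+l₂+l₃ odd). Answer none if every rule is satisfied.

m₁+m₂+m₃ = 4 − 2 − 2 = 0  ✓
triangle: |4−4|=0 ≤ l₃=3 ≤ 4+4=8  ✓
parity: l₁+l₂+l₃ = 11 is odd  ✗

parity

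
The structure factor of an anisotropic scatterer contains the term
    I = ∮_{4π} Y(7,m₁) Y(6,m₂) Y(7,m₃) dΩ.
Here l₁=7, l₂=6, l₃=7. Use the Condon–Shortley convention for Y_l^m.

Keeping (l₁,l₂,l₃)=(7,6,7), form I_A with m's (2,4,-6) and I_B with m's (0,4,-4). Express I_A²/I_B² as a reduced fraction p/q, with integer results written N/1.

273/2

Shared (l₁,l₂,l₃)=(7,6,7): N and (l;000)² cancel in I_A²/I_B².
A: Δ = 6!·8!·6!/21! = 1/2444321880; Racah Σ t=4..5: t=4:+1/174182400 t=5:−1/580608000 = 1/248832000; ⇒ 3j(7 6 7; 2 4 -6)² = 21/1615, sgn -1
B: Δ = 6!·8!·6!/21! = 1/2444321880; Racah Σ t=4..6: t=4:+1/24883200 t=5:−1/20736000 t=6:+1/174182400 = -1/435456000; ⇒ 3j(7 6 7; 0 4 -4)² = 2/20995, sgn +1
I_A²/I_B² = (21/1615)/(2/20995) = 273/2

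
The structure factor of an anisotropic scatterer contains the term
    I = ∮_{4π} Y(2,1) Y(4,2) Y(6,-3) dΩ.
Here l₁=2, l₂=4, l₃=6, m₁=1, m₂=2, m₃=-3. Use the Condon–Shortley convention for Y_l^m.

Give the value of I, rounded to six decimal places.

Checks pass: Σm=0; 12 even; l₃=6∈[2,6].
(2·2+1)(2·4+1)(2·6+1) = 585
Δ: 0! 4! 8! / 13! → 1/6435
sum: t=0:+1/2304 = 1/2304
3j²(2 4 6; 0 0 0) = Δ·Π!·Σ² = 5/143  (sign +1)
sum: t=0:+1/8640 = 1/8640
3j²(2 4 6; 1 2 -3) = Δ·Π!·Σ² = 28/715  (sign -1)
combine: 4πI² = 585·5/143·28/715 = 1260/1573
take √, sign -1: I = -0.25247360

-0.252474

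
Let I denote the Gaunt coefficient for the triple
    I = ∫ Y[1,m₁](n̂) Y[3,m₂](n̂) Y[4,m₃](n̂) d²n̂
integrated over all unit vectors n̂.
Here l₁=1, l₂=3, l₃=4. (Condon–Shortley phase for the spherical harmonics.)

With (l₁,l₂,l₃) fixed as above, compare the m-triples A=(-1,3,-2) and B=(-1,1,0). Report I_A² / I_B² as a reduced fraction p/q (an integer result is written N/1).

1/6

Shared (l₁,l₂,l₃)=(1,3,4): N and (l;000)² cancel in I_A²/I_B².
A: Δ = 0!·2!·6!/9! = 1/252; Racah Σ t=0..0: t=0:+1/1440 = 1/1440; ⇒ 3j(1 3 4; -1 3 -2)² = 1/252, sgn +1
B: Δ = 0!·2!·6!/9! = 1/252; Racah Σ t=0..0: t=0:+1/96 = 1/96; ⇒ 3j(1 3 4; -1 1 0)² = 1/42, sgn +1
I_A²/I_B² = (1/252)/(1/42) = 1/6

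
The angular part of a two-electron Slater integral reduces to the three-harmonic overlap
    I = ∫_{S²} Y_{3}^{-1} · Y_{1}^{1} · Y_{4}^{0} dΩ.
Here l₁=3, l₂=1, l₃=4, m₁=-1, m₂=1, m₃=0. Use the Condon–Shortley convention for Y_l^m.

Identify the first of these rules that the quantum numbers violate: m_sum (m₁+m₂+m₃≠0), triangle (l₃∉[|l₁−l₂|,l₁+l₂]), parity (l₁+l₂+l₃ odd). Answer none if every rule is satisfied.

m₁+m₂+m₃ = -1 + 1 + 0 = 0  ✓
triangle: |3−1|=2 ≤ l₃=4 ≤ 3+1=4  ✓
parity: l₁+l₂+l₃ = 8 is even  ✓

none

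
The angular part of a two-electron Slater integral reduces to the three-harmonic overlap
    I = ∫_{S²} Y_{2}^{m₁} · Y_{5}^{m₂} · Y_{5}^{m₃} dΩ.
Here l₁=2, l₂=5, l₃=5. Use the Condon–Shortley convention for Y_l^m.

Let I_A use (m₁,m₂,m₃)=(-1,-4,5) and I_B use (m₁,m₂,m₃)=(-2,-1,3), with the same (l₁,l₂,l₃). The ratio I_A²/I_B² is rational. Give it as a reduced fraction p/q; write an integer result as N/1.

135/112

Shared (l₁,l₂,l₃)=(2,5,5): N and (l;000)² cancel in I_A²/I_B².
A: Δ = 2!·2!·8!/13! = 1/38610; Racah Σ t=1..1: t=1:−1/80640 = -1/80640; ⇒ 3j(2 5 5; -1 -4 5)² = 9/286, sgn -1
B: Δ = 2!·2!·8!/13! = 1/38610; Racah Σ t=2..2: t=2:+1/5760 = 1/5760; ⇒ 3j(2 5 5; -2 -1 3)² = 56/2145, sgn +1
I_A²/I_B² = (9/286)/(56/2145) = 135/112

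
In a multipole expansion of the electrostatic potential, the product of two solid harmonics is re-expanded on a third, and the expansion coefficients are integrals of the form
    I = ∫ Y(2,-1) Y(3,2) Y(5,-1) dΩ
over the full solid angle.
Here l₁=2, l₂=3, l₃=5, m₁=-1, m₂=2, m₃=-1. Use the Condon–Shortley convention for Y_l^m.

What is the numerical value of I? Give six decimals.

-0.117387

Checks pass: Σm=0; 10 even; l₃=5∈[1,5].
(2·2+1)(2·3+1)(2·5+1) = 385
Δ: 0! 4! 6! / 11! → 1/2310
sum: t=0:+1/144 = 1/144
3j²(2 3 5; 0 0 0) = Δ·Π!·Σ² = 10/231  (sign -1)
sum: t=0:+1/720 = 1/720
3j²(2 3 5; -1 2 -1) = Δ·Π!·Σ² = 4/385  (sign +1)
combine: 4πI² = 385·10/231·4/385 = 40/231
take √, sign -1: I = -0.11738675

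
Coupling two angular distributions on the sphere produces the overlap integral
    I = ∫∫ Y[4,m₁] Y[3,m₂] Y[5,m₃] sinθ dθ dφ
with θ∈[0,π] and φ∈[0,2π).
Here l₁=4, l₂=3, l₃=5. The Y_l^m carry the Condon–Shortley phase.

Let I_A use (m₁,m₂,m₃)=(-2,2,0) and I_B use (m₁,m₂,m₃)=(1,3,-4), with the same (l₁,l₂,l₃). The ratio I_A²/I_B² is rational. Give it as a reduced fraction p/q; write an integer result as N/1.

Shared (l₁,l₂,l₃)=(4,3,5): N and (l;000)² cancel in I_A²/I_B².
A: Δ = 2!·6!·4!/13! = 1/180180; Racah Σ t=1..2: t=1:−1/2880 t=2:+1/576 = 1/720; ⇒ 3j(4 3 5; -2 2 0)² = 80/3003, sgn -1
B: Δ = 2!·6!·4!/13! = 1/180180; Racah Σ t=2..2: t=2:+1/5760 = 1/5760; ⇒ 3j(4 3 5; 1 3 -4)² = 9/286, sgn -1
I_A²/I_B² = (80/3003)/(9/286) = 160/189

160/189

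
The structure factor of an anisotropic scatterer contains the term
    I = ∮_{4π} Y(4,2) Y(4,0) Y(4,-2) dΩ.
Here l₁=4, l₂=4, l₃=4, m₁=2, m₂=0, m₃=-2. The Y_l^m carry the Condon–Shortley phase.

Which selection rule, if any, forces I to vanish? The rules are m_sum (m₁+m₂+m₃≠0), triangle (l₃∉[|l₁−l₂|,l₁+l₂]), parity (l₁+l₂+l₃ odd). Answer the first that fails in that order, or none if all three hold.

m₁+m₂+m₃ = 2 + 0 − 2 = 0  ✓
triangle: |4−4|=0 ≤ l₃=4 ≤ 4+4=8  ✓
parity: l₁+l₂+l₃ = 12 is even  ✓

none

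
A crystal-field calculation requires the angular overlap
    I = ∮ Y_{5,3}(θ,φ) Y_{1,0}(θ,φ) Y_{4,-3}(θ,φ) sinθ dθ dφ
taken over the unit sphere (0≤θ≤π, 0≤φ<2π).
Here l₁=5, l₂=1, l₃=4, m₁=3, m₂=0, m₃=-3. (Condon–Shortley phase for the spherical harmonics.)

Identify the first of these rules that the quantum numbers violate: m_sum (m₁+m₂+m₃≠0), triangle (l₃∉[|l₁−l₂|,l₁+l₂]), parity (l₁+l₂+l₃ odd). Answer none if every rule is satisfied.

azimuthal sum: 3 + 0 − 3 = 0  ✓
4 ≤ 4 ≤ 6 (triangle on l)  ✓
L = 5 + 1 + 4 = 10 (even)  ✓

none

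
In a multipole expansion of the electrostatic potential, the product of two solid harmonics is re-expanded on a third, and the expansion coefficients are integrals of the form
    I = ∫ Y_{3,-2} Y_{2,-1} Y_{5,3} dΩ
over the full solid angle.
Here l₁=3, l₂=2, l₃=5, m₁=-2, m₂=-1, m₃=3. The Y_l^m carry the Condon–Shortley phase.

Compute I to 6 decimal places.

m-sum 0 ✓  L=10 even ✓  1≤5≤5 ✓
Π(2lᵢ+1) = 7×5×11 = 385
triangle coeff Δ(3,2,5) = 1/2310
Σ_t [0,0]: t=0:+1/144 = 1/144
(3j)²=10/231 [(3 2 5; 0 0 0)], sign=-1
Σ_t [0,0]: t=0:+1/720 = 1/720
(3j)²=8/165 [(3 2 5; -2 -1 3)], sign=+1
⇒ 4πI² = 80/99
I = (-1)√(80/99/(4π)) = -0.25358436

-0.253584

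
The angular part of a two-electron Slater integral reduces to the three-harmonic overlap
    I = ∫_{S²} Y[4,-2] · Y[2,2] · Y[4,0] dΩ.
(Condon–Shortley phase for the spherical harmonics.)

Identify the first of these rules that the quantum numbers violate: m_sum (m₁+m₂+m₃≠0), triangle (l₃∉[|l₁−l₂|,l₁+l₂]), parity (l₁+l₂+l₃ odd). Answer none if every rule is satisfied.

azimuthal sum: -2 + 2 + 0 = 0  ✓
2 ≤ 4 ≤ 6 (triangle on l)  ✓
L = 4 + 2 + 4 = 10 (even)  ✓

none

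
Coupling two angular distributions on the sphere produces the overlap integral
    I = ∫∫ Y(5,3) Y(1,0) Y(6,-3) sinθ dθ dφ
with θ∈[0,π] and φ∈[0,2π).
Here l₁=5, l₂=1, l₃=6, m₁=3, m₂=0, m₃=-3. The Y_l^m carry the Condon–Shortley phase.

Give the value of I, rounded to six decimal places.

Checks pass: Σm=0; 12 even; l₃=6∈[4,6].
(2·5+1)(2·1+1)(2·6+1) = 429
Δ: 0! 10! 2! / 13! → 1/858
sum: t=0:+1/14400 = 1/14400
3j²(5 1 6; 0 0 0) = Δ·Π!·Σ² = 6/143  (sign +1)
sum: t=0:+1/80640 = 1/80640
3j²(5 1 6; 3 0 -3) = Δ·Π!·Σ² = 9/286  (sign -1)
combine: 4πI² = 429·6/143·9/286 = 81/143
take √, sign -1: I = -0.21230956

-0.212310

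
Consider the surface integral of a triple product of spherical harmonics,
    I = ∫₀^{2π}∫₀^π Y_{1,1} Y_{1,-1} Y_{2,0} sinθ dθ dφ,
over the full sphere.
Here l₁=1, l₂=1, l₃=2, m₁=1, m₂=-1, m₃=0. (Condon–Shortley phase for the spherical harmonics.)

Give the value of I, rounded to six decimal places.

Rules hold: Σm=0, L=4 even, 0≤2≤2.
N = 3·3·5 = 45
Δ = 0!·2!·2!/5! = 1/30
Racah Σ t=0..0: t=0:+1/1 = 1/1
⇒ 3j(1 1 2; 0 0 0)² = 2/15, sgn +1
Racah Σ t=0..0: t=0:+1/4 = 1/4
⇒ 3j(1 1 2; 1 -1 0)² = 1/30, sgn +1
4πI² = N·(3j₀)²·(3jₘ)² = 1/5
I = +1·√(0.2/4π) = 0.12615663

0.126157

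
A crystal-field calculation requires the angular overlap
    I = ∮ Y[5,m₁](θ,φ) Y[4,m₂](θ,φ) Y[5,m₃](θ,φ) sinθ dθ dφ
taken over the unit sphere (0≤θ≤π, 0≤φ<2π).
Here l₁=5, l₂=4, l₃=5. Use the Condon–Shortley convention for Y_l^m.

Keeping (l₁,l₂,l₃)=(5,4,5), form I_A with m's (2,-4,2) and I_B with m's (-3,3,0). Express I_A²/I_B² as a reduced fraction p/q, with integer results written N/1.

Shared (l₁,l₂,l₃)=(5,4,5): N and (l;000)² cancel in I_A²/I_B².
A: Δ = 4!·6!·4!/15! = 1/3153150; Racah Σ t=0..0: t=0:+1/20736 = 1/20736; ⇒ 3j(5 4 5; 2 -4 2)² = 35/1287, sgn -1
B: Δ = 4!·6!·4!/15! = 1/3153150; Racah Σ t=3..4: t=3:−1/17280 t=4:+1/6912 = 1/11520; ⇒ 3j(5 4 5; -3 3 0)² = 2/143, sgn -1
I_A²/I_B² = (35/1287)/(2/143) = 35/18

35/18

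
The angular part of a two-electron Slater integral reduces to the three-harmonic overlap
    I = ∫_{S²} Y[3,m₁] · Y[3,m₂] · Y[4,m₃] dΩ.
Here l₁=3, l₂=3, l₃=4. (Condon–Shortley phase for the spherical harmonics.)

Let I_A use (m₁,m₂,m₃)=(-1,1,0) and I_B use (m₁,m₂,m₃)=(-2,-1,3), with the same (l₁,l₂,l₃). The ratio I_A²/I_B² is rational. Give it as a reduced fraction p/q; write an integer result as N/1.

1/14

Same 3,3,4: normalisation and zero-m 3j drop out of the ratio.
A: Δ: 2! 4! 4! / 11! → 1/34650; sum: t=0:+1/1152 t=1:−1/36 t=2:+1/32 = 5/1152; 3j²(3 3 4; -1 1 0) = Δ·Π!·Σ² = 1/1386  (sign +1)
B: Δ: 2! 4! 4! / 11! → 1/34650; sum: t=1:−1/144 t=2:+1/288 = -1/288; 3j²(3 3 4; -2 -1 3) = Δ·Π!·Σ² = 1/99  (sign +1)
I_A²/I_B² = (1/1386)/(1/99) = 1/14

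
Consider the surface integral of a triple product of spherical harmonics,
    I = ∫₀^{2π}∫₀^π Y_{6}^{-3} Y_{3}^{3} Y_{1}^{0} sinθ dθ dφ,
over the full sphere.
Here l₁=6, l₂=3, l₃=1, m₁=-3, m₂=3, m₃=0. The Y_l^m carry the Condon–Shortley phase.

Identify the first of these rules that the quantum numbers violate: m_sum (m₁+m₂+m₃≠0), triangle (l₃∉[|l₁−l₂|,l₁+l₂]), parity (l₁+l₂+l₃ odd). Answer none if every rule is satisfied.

azimuthal sum: -3 + 3 + 0 = 0  ✓
3 ≤ 1 ≤ 9 (triangle on l)  ✗
L = 6 + 3 + 1 = 10 (even)

triangle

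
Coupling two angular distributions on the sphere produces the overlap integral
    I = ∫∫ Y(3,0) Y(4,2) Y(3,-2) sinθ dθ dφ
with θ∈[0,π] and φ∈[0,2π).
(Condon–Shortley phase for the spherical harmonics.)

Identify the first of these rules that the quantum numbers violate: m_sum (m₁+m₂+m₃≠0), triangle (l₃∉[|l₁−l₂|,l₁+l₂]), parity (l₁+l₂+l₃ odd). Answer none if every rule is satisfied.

none

azimuthal sum: 0 + 2 − 2 = 0  ✓
1 ≤ 3 ≤ 7 (triangle on l)  ✓
L = 3 + 4 + 3 = 10 (even)  ✓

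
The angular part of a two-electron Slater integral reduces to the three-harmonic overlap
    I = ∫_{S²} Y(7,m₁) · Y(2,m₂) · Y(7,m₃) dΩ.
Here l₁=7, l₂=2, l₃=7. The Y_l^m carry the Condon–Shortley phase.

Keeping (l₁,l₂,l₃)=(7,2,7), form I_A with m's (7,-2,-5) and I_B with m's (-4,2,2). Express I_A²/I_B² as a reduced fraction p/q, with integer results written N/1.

91/550

Shared (l₁,l₂,l₃)=(7,2,7): N and (l;000)² cancel in I_A²/I_B².
A: Δ = 2!·12!·2!/17! = 1/185640; Racah Σ t=0..0: t=0:+1/1916006400 = 1/1916006400; ⇒ 3j(7 2 7; 7 -2 -5)² = 1/340, sgn +1
B: Δ = 2!·12!·2!/17! = 1/185640; Racah Σ t=2..2: t=2:+1/8709120 = 1/8709120; ⇒ 3j(7 2 7; -4 2 2)² = 55/3094, sgn -1
I_A²/I_B² = (1/340)/(55/3094) = 91/550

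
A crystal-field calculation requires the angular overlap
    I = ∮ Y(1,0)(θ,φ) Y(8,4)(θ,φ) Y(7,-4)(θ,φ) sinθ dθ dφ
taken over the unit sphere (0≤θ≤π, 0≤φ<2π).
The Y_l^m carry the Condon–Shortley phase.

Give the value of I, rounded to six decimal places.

0.211986

Checks pass: Σm=0; 16 even; l₃=7∈[7,9].
(2·1+1)(2·8+1)(2·7+1) = 765
Δ: 2! 0! 14! / 17! → 1/2040
sum: t=1:−1/25401600 = -1/25401600
3j²(1 8 7; 0 0 0) = Δ·Π!·Σ² = 8/255  (sign +1)
sum: t=1:−1/239500800 = -1/239500800
3j²(1 8 7; 0 4 -4) = Δ·Π!·Σ² = 2/85  (sign +1)
combine: 4πI² = 765·8/255·2/85 = 48/85
take √, sign +1: I = 0.21198553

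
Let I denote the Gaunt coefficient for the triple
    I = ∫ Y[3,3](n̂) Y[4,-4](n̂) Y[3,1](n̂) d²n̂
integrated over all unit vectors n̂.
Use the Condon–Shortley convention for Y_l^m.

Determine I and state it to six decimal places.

m-sum 0 ✓  L=10 even ✓  1≤3≤7 ✓
Π(2lᵢ+1) = 7×9×7 = 441
triangle coeff Δ(3,4,3) = 1/34650
Σ_t [1,3]: t=1:−1/72 t=2:+1/16 t=3:−1/72 = 5/144
(3j)²=2/77 [(3 4 3; 0 0 0)], sign=-1
Σ_t [0,0]: t=0:+1/1152 = 1/1152
(3j)²=1/33 [(3 4 3; 3 -4 1)], sign=+1
⇒ 4πI² = 42/121
I = (-1)√(42/121/(4π)) = -0.16619847

-0.166198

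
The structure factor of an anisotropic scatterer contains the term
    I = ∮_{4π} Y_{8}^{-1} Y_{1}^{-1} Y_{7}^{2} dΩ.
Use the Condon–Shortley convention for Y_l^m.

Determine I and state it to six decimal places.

Rules hold: Σm=0, L=16 even, 7≤7≤9.
N = 17·3·15 = 765
Δ = 2!·14!·0!/17! = 1/2040
Racah Σ t=1..1: t=1:−1/25401600 = -1/25401600
⇒ 3j(8 1 7; 0 0 0)² = 8/255, sgn +1
Racah Σ t=0..0: t=0:+1/87091200 = 1/87091200
⇒ 3j(8 1 7; -1 -1 2)² = 7/680, sgn -1
4πI² = N·(3j₀)²·(3jₘ)² = 21/85
I = -1·√(0.247059/4π) = -0.14021525

-0.140215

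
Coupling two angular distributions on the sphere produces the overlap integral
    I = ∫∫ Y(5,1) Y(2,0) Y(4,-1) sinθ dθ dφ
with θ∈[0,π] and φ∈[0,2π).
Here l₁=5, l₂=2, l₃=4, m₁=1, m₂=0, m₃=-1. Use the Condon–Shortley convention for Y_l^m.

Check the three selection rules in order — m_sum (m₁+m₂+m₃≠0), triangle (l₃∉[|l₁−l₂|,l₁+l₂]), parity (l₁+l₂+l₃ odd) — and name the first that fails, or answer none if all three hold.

parity

m₁+m₂+m₃ = 1 + 0 − 1 = 0  ✓
triangle: |5−2|=3 ≤ l₃=4 ≤ 5+2=7  ✓
parity: l₁+l₂+l₃ = 11 is odd  ✗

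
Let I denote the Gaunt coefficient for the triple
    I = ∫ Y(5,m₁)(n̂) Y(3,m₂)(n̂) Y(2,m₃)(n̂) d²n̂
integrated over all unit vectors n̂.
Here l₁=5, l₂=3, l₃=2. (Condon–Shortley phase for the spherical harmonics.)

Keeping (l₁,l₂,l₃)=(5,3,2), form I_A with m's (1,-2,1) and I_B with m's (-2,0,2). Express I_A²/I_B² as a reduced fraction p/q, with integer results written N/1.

l's match ⇒ only the (l;m) 3-j factors differ between A and B.
A: triangle coeff Δ(5,3,2) = 1/2310; Σ_t [1,1]: t=1:−1/720 = -1/720; (3j)²=4/385 [(5 3 2; 1 -2 1)], sign=+1
B: triangle coeff Δ(5,3,2) = 1/2310; Σ_t [3,3]: t=3:−1/864 = -1/864; (3j)²=1/66 [(5 3 2; -2 0 2)], sign=-1
I_A²/I_B² = (4/385)/(1/66) = 24/35

24/35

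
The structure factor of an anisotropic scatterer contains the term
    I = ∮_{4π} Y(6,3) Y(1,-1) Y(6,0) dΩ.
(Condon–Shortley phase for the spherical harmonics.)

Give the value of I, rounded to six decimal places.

3 − 1 + 0 = 2 ≠ 0: azimuthal integral kills it; I = 0

0.000000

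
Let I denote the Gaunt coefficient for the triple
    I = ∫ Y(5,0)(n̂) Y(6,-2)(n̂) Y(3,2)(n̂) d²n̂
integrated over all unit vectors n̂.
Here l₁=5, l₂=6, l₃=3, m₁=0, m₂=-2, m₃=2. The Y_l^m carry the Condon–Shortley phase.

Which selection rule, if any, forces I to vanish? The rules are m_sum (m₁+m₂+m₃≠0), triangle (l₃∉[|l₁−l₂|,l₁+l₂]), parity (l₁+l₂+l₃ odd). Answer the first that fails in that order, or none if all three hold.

none

azimuthal sum: 0 − 2 + 2 = 0  ✓
1 ≤ 3 ≤ 11 (triangle on l)  ✓
L = 5 + 6 + 3 = 14 (even)  ✓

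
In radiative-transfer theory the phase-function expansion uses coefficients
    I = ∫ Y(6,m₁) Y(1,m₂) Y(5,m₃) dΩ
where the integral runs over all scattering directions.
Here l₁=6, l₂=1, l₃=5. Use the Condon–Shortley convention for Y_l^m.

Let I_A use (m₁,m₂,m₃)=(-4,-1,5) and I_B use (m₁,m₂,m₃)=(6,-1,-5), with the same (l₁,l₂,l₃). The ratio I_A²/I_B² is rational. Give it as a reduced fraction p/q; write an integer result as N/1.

Same 6,1,5: normalisation and zero-m 3j drop out of the ratio.
A: Δ: 2! 10! 0! / 13! → 1/858; sum: t=0:+1/7257600 = 1/7257600; 3j²(6 1 5; -4 -1 5) = Δ·Π!·Σ² = 1/858  (sign +1)
B: Δ: 2! 10! 0! / 13! → 1/858; sum: t=0:+1/7257600 = 1/7257600; 3j²(6 1 5; 6 -1 -5) = Δ·Π!·Σ² = 1/13  (sign +1)
I_A²/I_B² = (1/858)/(1/13) = 1/66

1/66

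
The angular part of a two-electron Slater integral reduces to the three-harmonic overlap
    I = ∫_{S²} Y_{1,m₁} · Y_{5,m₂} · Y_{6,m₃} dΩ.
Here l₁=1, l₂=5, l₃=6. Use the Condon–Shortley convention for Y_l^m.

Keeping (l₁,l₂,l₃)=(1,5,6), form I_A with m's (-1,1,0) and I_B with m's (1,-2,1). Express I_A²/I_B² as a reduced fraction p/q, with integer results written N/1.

Shared (l₁,l₂,l₃)=(1,5,6): N and (l;000)² cancel in I_A²/I_B².
A: Δ = 0!·2!·10!/13! = 1/858; Racah Σ t=0..0: t=0:+1/34560 = 1/34560; ⇒ 3j(1 5 6; -1 1 0)² = 5/286, sgn +1
B: Δ = 0!·2!·10!/13! = 1/858; Racah Σ t=0..0: t=0:+1/60480 = 1/60480; ⇒ 3j(1 5 6; 1 -2 1)² = 5/429, sgn -1
I_A²/I_B² = (5/286)/(5/429) = 3/2

3/2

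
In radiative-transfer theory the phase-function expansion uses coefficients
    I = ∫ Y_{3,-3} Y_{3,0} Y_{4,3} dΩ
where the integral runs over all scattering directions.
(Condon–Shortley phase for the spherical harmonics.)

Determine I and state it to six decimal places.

m-sum 0 ✓  L=10 even ✓  0≤4≤6 ✓
Π(2lᵢ+1) = 7×7×9 = 441
triangle coeff Δ(3,3,4) = 1/34650
Σ_t [0,2]: t=0:+1/72 t=1:−1/16 t=2:+1/72 = -5/144
(3j)²=2/77 [(3 3 4; 0 0 0)], sign=-1
Σ_t [2,2]: t=2:+1/288 = 1/288
(3j)²=1/22 [(3 3 4; -3 0 3)], sign=-1
⇒ 4πI² = 63/121
I = (+1)√(63/121/(4π)) = 0.20355073

0.203551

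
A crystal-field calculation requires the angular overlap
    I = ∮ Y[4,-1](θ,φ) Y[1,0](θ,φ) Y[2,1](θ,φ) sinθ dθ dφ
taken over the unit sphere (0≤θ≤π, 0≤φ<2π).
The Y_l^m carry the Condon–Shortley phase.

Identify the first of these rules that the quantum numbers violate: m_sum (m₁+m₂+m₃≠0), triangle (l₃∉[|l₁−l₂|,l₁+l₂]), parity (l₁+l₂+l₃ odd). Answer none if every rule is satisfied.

triangle

m₁+m₂+m₃ = -1 + 0 + 1 = 0  ✓
triangle: |4−1|=3 ≤ l₃=2 ≤ 4+1=5  ✗
parity: l₁+l₂+l₃ = 7 is odd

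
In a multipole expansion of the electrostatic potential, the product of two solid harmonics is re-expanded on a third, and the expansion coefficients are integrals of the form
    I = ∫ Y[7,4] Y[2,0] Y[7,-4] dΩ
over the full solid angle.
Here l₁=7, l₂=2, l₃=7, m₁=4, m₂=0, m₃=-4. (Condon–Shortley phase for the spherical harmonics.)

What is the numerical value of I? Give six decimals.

0.022834

m-sum 0 ✓  L=16 even ✓  5≤7≤9 ✓
Π(2lᵢ+1) = 15×5×15 = 1125
triangle coeff Δ(7,2,7) = 1/185640
Σ_t [0,2]: t=0:+1/2419200 t=1:−1/518400 t=2:+1/2419200 = -1/907200
(3j)²=56/3315 [(7 2 7; 0 0 0)], sign=+1
Σ_t [0,2]: t=0:+1/8709120 t=1:−1/7257600 t=2:+1/159667200 = -1/59875200
(3j)²=8/23205 [(7 2 7; 4 0 -4)], sign=+1
⇒ 4πI² = 320/48841
I = (+1)√(320/48841/(4π)) = 0.02283378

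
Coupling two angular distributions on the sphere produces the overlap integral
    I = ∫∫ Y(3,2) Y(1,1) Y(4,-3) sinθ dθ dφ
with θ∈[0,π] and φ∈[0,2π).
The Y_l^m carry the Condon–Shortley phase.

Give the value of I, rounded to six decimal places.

-0.282095

m-sum 0 ✓  L=8 even ✓  2≤4≤4 ✓
Π(2lᵢ+1) = 7×3×9 = 189
triangle coeff Δ(3,1,4) = 1/252
Σ_t [0,0]: t=0:+1/36 = 1/36
(3j)²=4/63 [(3 1 4; 0 0 0)], sign=+1
Σ_t [0,0]: t=0:+1/240 = 1/240
(3j)²=1/12 [(3 1 4; 2 1 -3)], sign=-1
⇒ 4πI² = 1/1
I = (-1)√(1/1/(4π)) = -0.28209479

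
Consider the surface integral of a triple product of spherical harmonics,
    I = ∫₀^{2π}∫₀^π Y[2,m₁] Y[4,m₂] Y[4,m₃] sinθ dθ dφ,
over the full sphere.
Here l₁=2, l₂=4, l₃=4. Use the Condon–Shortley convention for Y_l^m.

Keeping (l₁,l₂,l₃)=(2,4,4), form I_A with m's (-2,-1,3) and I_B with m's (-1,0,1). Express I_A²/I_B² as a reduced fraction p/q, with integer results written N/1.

l's match ⇒ only the (l;m) 3-j factors differ between A and B.
A: triangle coeff Δ(2,4,4) = 1/13860; Σ_t [2,2]: t=2:+1/480 = 1/480; (3j)²=3/110 [(2 4 4; -2 -1 3)], sign=-1
B: triangle coeff Δ(2,4,4) = 1/13860; Σ_t [1,2]: t=1:−1/72 t=2:+1/96 = -1/288; (3j)²=1/462 [(2 4 4; -1 0 1)], sign=+1
I_A²/I_B² = (3/110)/(1/462) = 63/5

63/5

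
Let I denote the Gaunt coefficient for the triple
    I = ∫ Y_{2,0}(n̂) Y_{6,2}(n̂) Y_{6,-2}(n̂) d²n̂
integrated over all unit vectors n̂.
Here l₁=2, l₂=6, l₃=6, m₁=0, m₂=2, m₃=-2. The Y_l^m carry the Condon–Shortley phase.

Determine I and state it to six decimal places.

m-sum 0 ✓  L=14 even ✓  4≤6≤8 ✓
Π(2lᵢ+1) = 5×13×13 = 845
triangle coeff Δ(2,6,6) = 1/90090
Σ_t [0,2]: t=0:+1/69120 t=1:−1/14400 t=2:+1/69120 = -7/172800
(3j)²=14/715 [(2 6 6; 0 0 0)], sign=-1
Σ_t [0,2]: t=0:+1/322560 t=1:−1/30240 t=2:+1/69120 = -1/64512
(3j)²=10/1001 [(2 6 6; 0 2 -2)], sign=-1
⇒ 4πI² = 20/121
I = (+1)√(20/121/(4π)) = 0.11468784

0.114688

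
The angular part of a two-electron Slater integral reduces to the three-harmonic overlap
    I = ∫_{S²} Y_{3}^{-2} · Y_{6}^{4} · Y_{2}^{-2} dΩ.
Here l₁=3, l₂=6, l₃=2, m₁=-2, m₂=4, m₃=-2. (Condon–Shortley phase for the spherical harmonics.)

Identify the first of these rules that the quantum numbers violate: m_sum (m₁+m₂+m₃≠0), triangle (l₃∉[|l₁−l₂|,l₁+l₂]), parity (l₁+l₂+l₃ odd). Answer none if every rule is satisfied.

azimuthal sum: -2 + 4 − 2 = 0  ✓
3 ≤ 2 ≤ 9 (triangle on l)  ✗
L = 3 + 6 + 2 = 11 (odd)

triangle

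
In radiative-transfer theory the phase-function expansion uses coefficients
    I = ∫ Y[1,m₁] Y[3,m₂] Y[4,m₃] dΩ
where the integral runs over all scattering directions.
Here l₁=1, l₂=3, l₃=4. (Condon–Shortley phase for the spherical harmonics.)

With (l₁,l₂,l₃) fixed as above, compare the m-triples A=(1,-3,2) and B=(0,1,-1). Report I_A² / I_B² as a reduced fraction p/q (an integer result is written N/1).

1/15

Same 1,3,4: normalisation and zero-m 3j drop out of the ratio.
A: Δ: 0! 2! 6! / 9! → 1/252; sum: t=0:+1/1440 = 1/1440; 3j²(1 3 4; 1 -3 2) = Δ·Π!·Σ² = 1/252  (sign +1)
B: Δ: 0! 2! 6! / 9! → 1/252; sum: t=0:+1/48 = 1/48; 3j²(1 3 4; 0 1 -1) = Δ·Π!·Σ² = 5/84  (sign -1)
I_A²/I_B² = (1/252)/(5/84) = 1/15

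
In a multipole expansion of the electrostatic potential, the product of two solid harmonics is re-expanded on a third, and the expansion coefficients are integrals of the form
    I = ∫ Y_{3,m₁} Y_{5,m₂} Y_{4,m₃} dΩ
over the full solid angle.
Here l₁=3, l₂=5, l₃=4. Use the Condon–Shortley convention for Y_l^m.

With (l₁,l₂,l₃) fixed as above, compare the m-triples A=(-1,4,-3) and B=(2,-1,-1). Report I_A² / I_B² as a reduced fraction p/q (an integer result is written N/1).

Shared (l₁,l₂,l₃)=(3,5,4): N and (l;000)² cancel in I_A²/I_B².
A: Δ = 4!·2!·6!/13! = 1/180180; Racah Σ t=3..4: t=3:−1/4320 t=4:+1/5760 = -1/17280; ⇒ 3j(3 5 4; -1 4 -3)² = 7/4290, sgn +1
B: Δ = 4!·2!·6!/13! = 1/180180; Racah Σ t=0..1: t=0:+1/1152 t=1:−1/432 = -5/3456; ⇒ 3j(3 5 4; 2 -1 -1)² = 625/36036, sgn +1
I_A²/I_B² = (7/4290)/(625/36036) = 294/3125

294/3125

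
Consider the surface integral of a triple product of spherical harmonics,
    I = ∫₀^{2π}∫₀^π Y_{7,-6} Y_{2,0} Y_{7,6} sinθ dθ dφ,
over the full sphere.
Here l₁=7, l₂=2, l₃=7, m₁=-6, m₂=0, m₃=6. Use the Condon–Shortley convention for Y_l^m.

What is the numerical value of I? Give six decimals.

Checks pass: Σm=0; 16 even; l₃=7∈[5,9].
(2·7+1)(2·2+1)(2·7+1) = 1125
Δ: 2! 12! 2! / 17! → 1/185640
sum: t=0:+1/2419200 t=1:−1/518400 t=2:+1/2419200 = -1/907200
3j²(7 2 7; 0 0 0) = Δ·Π!·Σ² = 56/3315  (sign +1)
sum: t=1:−1/479001600 t=2:+1/159667200 = 1/239500800
3j²(7 2 7; -6 0 6) = Δ·Π!·Σ² = 26/1785  (sign -1)
combine: 4πI² = 1125·56/3315·26/1785 = 80/289
take √, sign -1: I = -0.14841956

-0.148420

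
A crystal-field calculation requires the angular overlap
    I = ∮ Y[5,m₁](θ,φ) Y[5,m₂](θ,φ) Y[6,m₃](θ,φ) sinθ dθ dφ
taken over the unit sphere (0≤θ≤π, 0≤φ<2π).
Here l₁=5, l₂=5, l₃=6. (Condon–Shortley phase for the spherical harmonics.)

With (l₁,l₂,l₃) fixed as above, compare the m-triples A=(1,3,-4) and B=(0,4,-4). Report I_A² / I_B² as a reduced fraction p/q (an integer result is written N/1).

Shared (l₁,l₂,l₃)=(5,5,6): N and (l;000)² cancel in I_A²/I_B².
A: Δ = 4!·6!·6!/17! = 1/28588560; Racah Σ t=2..4: t=2:+1/138240 t=3:−1/86400 t=4:+1/829440 = -13/4147200; ⇒ 3j(5 5 6; 1 3 -4)² = 13/3740, sgn -1
B: Δ = 4!·6!·6!/17! = 1/28588560; Racah Σ t=3..4: t=3:−1/207360 t=4:+1/345600 = -1/518400; ⇒ 3j(5 5 6; 0 4 -4)² = 12/2431, sgn -1
I_A²/I_B² = (13/3740)/(12/2431) = 169/240

169/240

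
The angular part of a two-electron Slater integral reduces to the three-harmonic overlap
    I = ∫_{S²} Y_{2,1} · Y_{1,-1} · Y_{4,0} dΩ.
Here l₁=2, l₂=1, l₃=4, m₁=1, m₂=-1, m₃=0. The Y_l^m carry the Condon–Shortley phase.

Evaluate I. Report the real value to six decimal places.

triangle: need 1≤l₃≤3, have 4; I=0

0.000000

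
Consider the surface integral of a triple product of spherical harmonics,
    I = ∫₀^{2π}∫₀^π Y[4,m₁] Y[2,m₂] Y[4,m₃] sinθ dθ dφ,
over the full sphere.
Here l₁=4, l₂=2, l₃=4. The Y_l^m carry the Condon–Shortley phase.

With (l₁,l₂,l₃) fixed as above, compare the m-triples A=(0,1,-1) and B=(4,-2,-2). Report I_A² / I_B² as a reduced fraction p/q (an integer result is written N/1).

Same 4,2,4: normalisation and zero-m 3j drop out of the ratio.
A: Δ: 2! 6! 2! / 11! → 1/13860; sum: t=1:−1/72 t=2:+1/96 = -1/288; 3j²(4 2 4; 0 1 -1) = Δ·Π!·Σ² = 1/462  (sign +1)
B: Δ: 2! 6! 2! / 11! → 1/13860; sum: t=0:+1/2880 = 1/2880; 3j²(4 2 4; 4 -2 -2) = Δ·Π!·Σ² = 2/165  (sign +1)
I_A²/I_B² = (1/462)/(2/165) = 5/28

5/28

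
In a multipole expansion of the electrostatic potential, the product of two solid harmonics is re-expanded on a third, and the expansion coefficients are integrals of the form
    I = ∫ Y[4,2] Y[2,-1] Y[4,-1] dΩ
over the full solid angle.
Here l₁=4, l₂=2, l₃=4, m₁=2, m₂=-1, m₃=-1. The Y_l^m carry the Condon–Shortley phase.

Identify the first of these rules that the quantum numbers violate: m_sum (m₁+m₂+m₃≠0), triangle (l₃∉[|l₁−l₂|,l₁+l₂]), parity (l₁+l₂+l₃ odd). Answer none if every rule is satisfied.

Σmᵢ = 0  ✓
l₃∈[|l₁−l₂|,l₁+l₂]=[2,6], have l₃=4  ✓
Σlᵢ = 10 ⇒ even  ✓

none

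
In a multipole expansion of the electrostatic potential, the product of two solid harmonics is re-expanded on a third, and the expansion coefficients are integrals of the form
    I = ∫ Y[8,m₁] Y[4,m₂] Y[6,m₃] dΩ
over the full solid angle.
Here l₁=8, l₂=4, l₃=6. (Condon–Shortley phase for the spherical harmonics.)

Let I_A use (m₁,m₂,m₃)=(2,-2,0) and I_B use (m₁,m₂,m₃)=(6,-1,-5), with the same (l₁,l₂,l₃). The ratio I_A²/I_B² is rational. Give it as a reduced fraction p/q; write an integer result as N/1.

Same 8,4,6: normalisation and zero-m 3j drop out of the ratio.
A: Δ: 6! 10! 2! / 19! → 1/23279256; sum: t=0:+1/24883200 t=1:−1/1728000 t=2:+1/1658880 = 1/15552000; 3j²(8 4 6; 2 -2 0) = Δ·Π!·Σ² = 16/46189  (sign +1)
B: Δ: 6! 10! 2! / 19! → 1/23279256; sum: t=1:−1/87091200 t=2:+1/174182400 = -1/174182400; 3j²(8 4 6; 6 -1 -5) = Δ·Π!·Σ² = 55/7752  (sign +1)
I_A²/I_B² = (16/46189)/(55/7752) = 384/7865

384/7865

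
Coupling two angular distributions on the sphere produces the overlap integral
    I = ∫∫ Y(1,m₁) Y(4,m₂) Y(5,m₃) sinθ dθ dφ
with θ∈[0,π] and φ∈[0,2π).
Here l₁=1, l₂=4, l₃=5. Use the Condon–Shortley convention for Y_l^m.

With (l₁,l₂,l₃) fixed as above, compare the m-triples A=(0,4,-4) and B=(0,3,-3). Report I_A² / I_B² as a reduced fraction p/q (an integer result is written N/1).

9/16

Same 1,4,5: normalisation and zero-m 3j drop out of the ratio.
A: Δ: 0! 2! 8! / 11! → 1/495; sum: t=0:+1/40320 = 1/40320; 3j²(1 4 5; 0 4 -4) = Δ·Π!·Σ² = 1/55  (sign -1)
B: Δ: 0! 2! 8! / 11! → 1/495; sum: t=0:+1/5040 = 1/5040; 3j²(1 4 5; 0 3 -3) = Δ·Π!·Σ² = 16/495  (sign +1)
I_A²/I_B² = (1/55)/(16/495) = 9/16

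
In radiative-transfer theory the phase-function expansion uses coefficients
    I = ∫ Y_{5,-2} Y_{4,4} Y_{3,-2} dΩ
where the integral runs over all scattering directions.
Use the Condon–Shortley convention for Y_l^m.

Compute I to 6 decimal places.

Rules hold: Σm=0, L=12 even, 1≤3≤9.
N = 11·9·7 = 693
Δ = 6!·4!·2!/13! = 1/180180
Racah Σ t=2..4: t=2:+1/576 t=3:−1/144 t=4:+1/576 = -1/288
⇒ 3j(5 4 3; 0 0 0)² = 20/1001, sgn +1
Racah Σ t=6..6: t=6:+1/8640 = 1/8640
⇒ 3j(5 4 3; -2 4 -2)² = 14/1287, sgn -1
4πI² = N·(3j₀)²·(3jₘ)² = 280/1859
I = -1·√(0.150619/4π) = -0.10947990

-0.109480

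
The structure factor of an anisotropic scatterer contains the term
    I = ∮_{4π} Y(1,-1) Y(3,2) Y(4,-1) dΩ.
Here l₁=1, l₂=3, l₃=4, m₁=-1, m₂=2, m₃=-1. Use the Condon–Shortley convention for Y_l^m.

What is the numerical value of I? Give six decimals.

m-sum 0 ✓  L=8 even ✓  2≤4≤4 ✓
Π(2lᵢ+1) = 3×7×9 = 189
triangle coeff Δ(1,3,4) = 1/252
Σ_t [0,0]: t=0:+1/36 = 1/36
(3j)²=4/63 [(1 3 4; 0 0 0)], sign=+1
Σ_t [0,0]: t=0:+1/240 = 1/240
(3j)²=1/84 [(1 3 4; -1 2 -1)], sign=-1
⇒ 4πI² = 1/7
I = (-1)√(1/7/(4π)) = -0.10662181

-0.106622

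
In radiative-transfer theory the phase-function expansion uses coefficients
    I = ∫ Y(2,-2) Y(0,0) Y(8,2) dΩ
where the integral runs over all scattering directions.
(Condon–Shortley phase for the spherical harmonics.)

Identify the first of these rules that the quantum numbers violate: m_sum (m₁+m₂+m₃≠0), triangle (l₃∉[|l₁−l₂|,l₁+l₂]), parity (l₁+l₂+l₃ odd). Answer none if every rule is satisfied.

Σmᵢ = 0  ✓
l₃∈[|l₁−l₂|,l₁+l₂]=[2,2], have l₃=8  ✗
Σlᵢ = 10 ⇒ even

triangle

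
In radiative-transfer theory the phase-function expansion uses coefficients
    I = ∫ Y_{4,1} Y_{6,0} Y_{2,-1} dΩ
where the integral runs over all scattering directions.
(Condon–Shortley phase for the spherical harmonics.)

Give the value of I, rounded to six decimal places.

Rules hold: Σm=0, L=12 even, 2≤2≤10.
N = 9·13·5 = 585
Δ = 8!·0!·4!/13! = 1/6435
Racah Σ t=4..4: t=4:+1/2304 = 1/2304
⇒ 3j(4 6 2; 0 0 0)² = 5/143, sgn +1
Racah Σ t=3..3: t=3:−1/4320 = -1/4320
⇒ 3j(4 6 2; 1 0 -1)² = 8/429, sgn +1
4πI² = N·(3j₀)²·(3jₘ)² = 600/1573
I = +1·√(0.381437/4π) = 0.17422334

0.174223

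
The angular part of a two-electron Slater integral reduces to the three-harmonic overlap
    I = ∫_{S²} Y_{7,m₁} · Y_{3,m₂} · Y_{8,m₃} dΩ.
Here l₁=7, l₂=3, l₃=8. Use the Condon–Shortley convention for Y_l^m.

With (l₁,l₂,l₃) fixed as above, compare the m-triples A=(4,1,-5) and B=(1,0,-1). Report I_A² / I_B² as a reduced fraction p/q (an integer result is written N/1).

45253/52983

Same 7,3,8: normalisation and zero-m 3j drop out of the ratio.
A: Δ: 2! 12! 4! / 19! → 1/5290740; sum: t=0:+1/104509440 t=1:−1/43545600 t=2:+1/319334400 = -59/5748019200; 3j²(7 3 8; 4 1 -5) = Δ·Π!·Σ² = 3481/406980  (sign +1)
B: Δ: 2! 12! 4! / 19! → 1/5290740; sum: t=0:+1/6220800 t=1:−1/2419200 t=2:+1/11612160 = -29/174182400; 3j²(7 3 8; 1 0 -1) = Δ·Π!·Σ² = 841/83980  (sign +1)
I_A²/I_B² = (3481/406980)/(841/83980) = 45253/52983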